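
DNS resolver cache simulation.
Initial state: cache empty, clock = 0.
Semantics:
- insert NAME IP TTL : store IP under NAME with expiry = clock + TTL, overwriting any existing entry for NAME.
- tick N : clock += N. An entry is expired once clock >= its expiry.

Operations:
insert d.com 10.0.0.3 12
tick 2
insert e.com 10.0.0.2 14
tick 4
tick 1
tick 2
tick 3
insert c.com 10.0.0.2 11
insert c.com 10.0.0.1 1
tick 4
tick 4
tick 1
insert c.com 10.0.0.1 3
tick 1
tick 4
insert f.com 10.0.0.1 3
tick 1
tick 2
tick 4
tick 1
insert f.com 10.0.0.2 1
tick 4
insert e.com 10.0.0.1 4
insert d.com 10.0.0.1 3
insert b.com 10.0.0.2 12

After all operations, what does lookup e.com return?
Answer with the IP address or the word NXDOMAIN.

Answer: 10.0.0.1

Derivation:
Op 1: insert d.com -> 10.0.0.3 (expiry=0+12=12). clock=0
Op 2: tick 2 -> clock=2.
Op 3: insert e.com -> 10.0.0.2 (expiry=2+14=16). clock=2
Op 4: tick 4 -> clock=6.
Op 5: tick 1 -> clock=7.
Op 6: tick 2 -> clock=9.
Op 7: tick 3 -> clock=12. purged={d.com}
Op 8: insert c.com -> 10.0.0.2 (expiry=12+11=23). clock=12
Op 9: insert c.com -> 10.0.0.1 (expiry=12+1=13). clock=12
Op 10: tick 4 -> clock=16. purged={c.com,e.com}
Op 11: tick 4 -> clock=20.
Op 12: tick 1 -> clock=21.
Op 13: insert c.com -> 10.0.0.1 (expiry=21+3=24). clock=21
Op 14: tick 1 -> clock=22.
Op 15: tick 4 -> clock=26. purged={c.com}
Op 16: insert f.com -> 10.0.0.1 (expiry=26+3=29). clock=26
Op 17: tick 1 -> clock=27.
Op 18: tick 2 -> clock=29. purged={f.com}
Op 19: tick 4 -> clock=33.
Op 20: tick 1 -> clock=34.
Op 21: insert f.com -> 10.0.0.2 (expiry=34+1=35). clock=34
Op 22: tick 4 -> clock=38. purged={f.com}
Op 23: insert e.com -> 10.0.0.1 (expiry=38+4=42). clock=38
Op 24: insert d.com -> 10.0.0.1 (expiry=38+3=41). clock=38
Op 25: insert b.com -> 10.0.0.2 (expiry=38+12=50). clock=38
lookup e.com: present, ip=10.0.0.1 expiry=42 > clock=38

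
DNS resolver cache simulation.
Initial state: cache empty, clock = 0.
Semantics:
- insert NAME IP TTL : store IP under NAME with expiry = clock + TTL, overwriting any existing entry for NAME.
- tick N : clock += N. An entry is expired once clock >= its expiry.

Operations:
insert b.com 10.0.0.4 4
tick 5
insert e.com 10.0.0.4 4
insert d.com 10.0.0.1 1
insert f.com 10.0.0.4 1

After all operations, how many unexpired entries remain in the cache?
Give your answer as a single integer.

Op 1: insert b.com -> 10.0.0.4 (expiry=0+4=4). clock=0
Op 2: tick 5 -> clock=5. purged={b.com}
Op 3: insert e.com -> 10.0.0.4 (expiry=5+4=9). clock=5
Op 4: insert d.com -> 10.0.0.1 (expiry=5+1=6). clock=5
Op 5: insert f.com -> 10.0.0.4 (expiry=5+1=6). clock=5
Final cache (unexpired): {d.com,e.com,f.com} -> size=3

Answer: 3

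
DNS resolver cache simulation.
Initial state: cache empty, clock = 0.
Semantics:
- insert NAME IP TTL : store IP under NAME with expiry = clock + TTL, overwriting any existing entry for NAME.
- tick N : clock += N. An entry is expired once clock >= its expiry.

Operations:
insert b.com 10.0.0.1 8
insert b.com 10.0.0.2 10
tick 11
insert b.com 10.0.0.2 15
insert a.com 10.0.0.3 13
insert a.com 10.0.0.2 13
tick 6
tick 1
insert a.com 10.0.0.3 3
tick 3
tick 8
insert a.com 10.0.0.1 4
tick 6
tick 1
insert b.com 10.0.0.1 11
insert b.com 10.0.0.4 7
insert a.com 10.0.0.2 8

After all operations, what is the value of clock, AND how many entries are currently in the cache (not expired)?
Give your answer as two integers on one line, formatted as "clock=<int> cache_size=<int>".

Op 1: insert b.com -> 10.0.0.1 (expiry=0+8=8). clock=0
Op 2: insert b.com -> 10.0.0.2 (expiry=0+10=10). clock=0
Op 3: tick 11 -> clock=11. purged={b.com}
Op 4: insert b.com -> 10.0.0.2 (expiry=11+15=26). clock=11
Op 5: insert a.com -> 10.0.0.3 (expiry=11+13=24). clock=11
Op 6: insert a.com -> 10.0.0.2 (expiry=11+13=24). clock=11
Op 7: tick 6 -> clock=17.
Op 8: tick 1 -> clock=18.
Op 9: insert a.com -> 10.0.0.3 (expiry=18+3=21). clock=18
Op 10: tick 3 -> clock=21. purged={a.com}
Op 11: tick 8 -> clock=29. purged={b.com}
Op 12: insert a.com -> 10.0.0.1 (expiry=29+4=33). clock=29
Op 13: tick 6 -> clock=35. purged={a.com}
Op 14: tick 1 -> clock=36.
Op 15: insert b.com -> 10.0.0.1 (expiry=36+11=47). clock=36
Op 16: insert b.com -> 10.0.0.4 (expiry=36+7=43). clock=36
Op 17: insert a.com -> 10.0.0.2 (expiry=36+8=44). clock=36
Final clock = 36
Final cache (unexpired): {a.com,b.com} -> size=2

Answer: clock=36 cache_size=2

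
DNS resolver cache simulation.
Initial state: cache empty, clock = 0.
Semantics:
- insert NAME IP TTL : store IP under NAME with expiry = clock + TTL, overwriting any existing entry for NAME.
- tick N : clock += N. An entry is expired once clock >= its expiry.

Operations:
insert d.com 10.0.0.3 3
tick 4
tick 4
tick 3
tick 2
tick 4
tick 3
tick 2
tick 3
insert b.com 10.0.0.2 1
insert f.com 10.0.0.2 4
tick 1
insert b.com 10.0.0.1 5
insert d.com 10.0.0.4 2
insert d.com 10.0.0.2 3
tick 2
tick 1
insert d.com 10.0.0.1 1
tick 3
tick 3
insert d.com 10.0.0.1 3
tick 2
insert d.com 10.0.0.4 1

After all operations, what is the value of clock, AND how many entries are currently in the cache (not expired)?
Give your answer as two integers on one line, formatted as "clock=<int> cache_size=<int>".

Answer: clock=37 cache_size=1

Derivation:
Op 1: insert d.com -> 10.0.0.3 (expiry=0+3=3). clock=0
Op 2: tick 4 -> clock=4. purged={d.com}
Op 3: tick 4 -> clock=8.
Op 4: tick 3 -> clock=11.
Op 5: tick 2 -> clock=13.
Op 6: tick 4 -> clock=17.
Op 7: tick 3 -> clock=20.
Op 8: tick 2 -> clock=22.
Op 9: tick 3 -> clock=25.
Op 10: insert b.com -> 10.0.0.2 (expiry=25+1=26). clock=25
Op 11: insert f.com -> 10.0.0.2 (expiry=25+4=29). clock=25
Op 12: tick 1 -> clock=26. purged={b.com}
Op 13: insert b.com -> 10.0.0.1 (expiry=26+5=31). clock=26
Op 14: insert d.com -> 10.0.0.4 (expiry=26+2=28). clock=26
Op 15: insert d.com -> 10.0.0.2 (expiry=26+3=29). clock=26
Op 16: tick 2 -> clock=28.
Op 17: tick 1 -> clock=29. purged={d.com,f.com}
Op 18: insert d.com -> 10.0.0.1 (expiry=29+1=30). clock=29
Op 19: tick 3 -> clock=32. purged={b.com,d.com}
Op 20: tick 3 -> clock=35.
Op 21: insert d.com -> 10.0.0.1 (expiry=35+3=38). clock=35
Op 22: tick 2 -> clock=37.
Op 23: insert d.com -> 10.0.0.4 (expiry=37+1=38). clock=37
Final clock = 37
Final cache (unexpired): {d.com} -> size=1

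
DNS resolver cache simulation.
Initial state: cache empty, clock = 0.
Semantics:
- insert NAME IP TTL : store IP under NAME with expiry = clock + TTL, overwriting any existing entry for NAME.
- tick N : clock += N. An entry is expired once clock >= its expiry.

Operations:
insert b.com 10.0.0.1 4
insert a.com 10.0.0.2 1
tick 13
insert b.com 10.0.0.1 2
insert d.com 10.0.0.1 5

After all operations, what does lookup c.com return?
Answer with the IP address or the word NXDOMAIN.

Op 1: insert b.com -> 10.0.0.1 (expiry=0+4=4). clock=0
Op 2: insert a.com -> 10.0.0.2 (expiry=0+1=1). clock=0
Op 3: tick 13 -> clock=13. purged={a.com,b.com}
Op 4: insert b.com -> 10.0.0.1 (expiry=13+2=15). clock=13
Op 5: insert d.com -> 10.0.0.1 (expiry=13+5=18). clock=13
lookup c.com: not in cache (expired or never inserted)

Answer: NXDOMAIN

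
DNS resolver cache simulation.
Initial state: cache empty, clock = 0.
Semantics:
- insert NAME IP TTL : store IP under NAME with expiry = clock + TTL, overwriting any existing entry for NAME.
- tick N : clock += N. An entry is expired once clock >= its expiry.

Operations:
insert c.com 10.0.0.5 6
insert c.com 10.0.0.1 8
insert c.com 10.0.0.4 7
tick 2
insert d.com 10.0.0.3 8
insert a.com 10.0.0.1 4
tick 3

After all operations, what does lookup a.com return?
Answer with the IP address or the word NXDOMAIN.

Answer: 10.0.0.1

Derivation:
Op 1: insert c.com -> 10.0.0.5 (expiry=0+6=6). clock=0
Op 2: insert c.com -> 10.0.0.1 (expiry=0+8=8). clock=0
Op 3: insert c.com -> 10.0.0.4 (expiry=0+7=7). clock=0
Op 4: tick 2 -> clock=2.
Op 5: insert d.com -> 10.0.0.3 (expiry=2+8=10). clock=2
Op 6: insert a.com -> 10.0.0.1 (expiry=2+4=6). clock=2
Op 7: tick 3 -> clock=5.
lookup a.com: present, ip=10.0.0.1 expiry=6 > clock=5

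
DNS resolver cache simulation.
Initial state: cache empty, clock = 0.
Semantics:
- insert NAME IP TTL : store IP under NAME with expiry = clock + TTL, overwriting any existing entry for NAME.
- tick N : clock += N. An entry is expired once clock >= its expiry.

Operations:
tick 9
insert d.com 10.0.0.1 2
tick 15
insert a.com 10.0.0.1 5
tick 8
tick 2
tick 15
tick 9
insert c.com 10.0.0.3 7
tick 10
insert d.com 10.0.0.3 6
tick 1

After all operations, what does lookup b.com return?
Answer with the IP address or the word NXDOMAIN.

Answer: NXDOMAIN

Derivation:
Op 1: tick 9 -> clock=9.
Op 2: insert d.com -> 10.0.0.1 (expiry=9+2=11). clock=9
Op 3: tick 15 -> clock=24. purged={d.com}
Op 4: insert a.com -> 10.0.0.1 (expiry=24+5=29). clock=24
Op 5: tick 8 -> clock=32. purged={a.com}
Op 6: tick 2 -> clock=34.
Op 7: tick 15 -> clock=49.
Op 8: tick 9 -> clock=58.
Op 9: insert c.com -> 10.0.0.3 (expiry=58+7=65). clock=58
Op 10: tick 10 -> clock=68. purged={c.com}
Op 11: insert d.com -> 10.0.0.3 (expiry=68+6=74). clock=68
Op 12: tick 1 -> clock=69.
lookup b.com: not in cache (expired or never inserted)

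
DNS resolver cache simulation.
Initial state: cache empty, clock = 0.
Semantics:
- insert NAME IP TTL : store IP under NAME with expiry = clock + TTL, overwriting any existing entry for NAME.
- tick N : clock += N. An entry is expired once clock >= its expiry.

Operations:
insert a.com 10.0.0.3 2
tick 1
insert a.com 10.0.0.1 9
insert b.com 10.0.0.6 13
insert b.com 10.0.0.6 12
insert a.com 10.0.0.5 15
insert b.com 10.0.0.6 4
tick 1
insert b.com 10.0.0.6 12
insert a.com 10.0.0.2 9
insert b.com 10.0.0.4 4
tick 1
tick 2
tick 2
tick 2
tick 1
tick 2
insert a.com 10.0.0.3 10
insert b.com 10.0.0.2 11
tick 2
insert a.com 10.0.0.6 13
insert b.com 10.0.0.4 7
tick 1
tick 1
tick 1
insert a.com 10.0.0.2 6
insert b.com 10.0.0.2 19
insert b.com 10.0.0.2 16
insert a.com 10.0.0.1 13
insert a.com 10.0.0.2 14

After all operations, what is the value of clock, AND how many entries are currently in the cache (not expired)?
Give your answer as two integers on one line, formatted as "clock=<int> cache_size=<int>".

Answer: clock=17 cache_size=2

Derivation:
Op 1: insert a.com -> 10.0.0.3 (expiry=0+2=2). clock=0
Op 2: tick 1 -> clock=1.
Op 3: insert a.com -> 10.0.0.1 (expiry=1+9=10). clock=1
Op 4: insert b.com -> 10.0.0.6 (expiry=1+13=14). clock=1
Op 5: insert b.com -> 10.0.0.6 (expiry=1+12=13). clock=1
Op 6: insert a.com -> 10.0.0.5 (expiry=1+15=16). clock=1
Op 7: insert b.com -> 10.0.0.6 (expiry=1+4=5). clock=1
Op 8: tick 1 -> clock=2.
Op 9: insert b.com -> 10.0.0.6 (expiry=2+12=14). clock=2
Op 10: insert a.com -> 10.0.0.2 (expiry=2+9=11). clock=2
Op 11: insert b.com -> 10.0.0.4 (expiry=2+4=6). clock=2
Op 12: tick 1 -> clock=3.
Op 13: tick 2 -> clock=5.
Op 14: tick 2 -> clock=7. purged={b.com}
Op 15: tick 2 -> clock=9.
Op 16: tick 1 -> clock=10.
Op 17: tick 2 -> clock=12. purged={a.com}
Op 18: insert a.com -> 10.0.0.3 (expiry=12+10=22). clock=12
Op 19: insert b.com -> 10.0.0.2 (expiry=12+11=23). clock=12
Op 20: tick 2 -> clock=14.
Op 21: insert a.com -> 10.0.0.6 (expiry=14+13=27). clock=14
Op 22: insert b.com -> 10.0.0.4 (expiry=14+7=21). clock=14
Op 23: tick 1 -> clock=15.
Op 24: tick 1 -> clock=16.
Op 25: tick 1 -> clock=17.
Op 26: insert a.com -> 10.0.0.2 (expiry=17+6=23). clock=17
Op 27: insert b.com -> 10.0.0.2 (expiry=17+19=36). clock=17
Op 28: insert b.com -> 10.0.0.2 (expiry=17+16=33). clock=17
Op 29: insert a.com -> 10.0.0.1 (expiry=17+13=30). clock=17
Op 30: insert a.com -> 10.0.0.2 (expiry=17+14=31). clock=17
Final clock = 17
Final cache (unexpired): {a.com,b.com} -> size=2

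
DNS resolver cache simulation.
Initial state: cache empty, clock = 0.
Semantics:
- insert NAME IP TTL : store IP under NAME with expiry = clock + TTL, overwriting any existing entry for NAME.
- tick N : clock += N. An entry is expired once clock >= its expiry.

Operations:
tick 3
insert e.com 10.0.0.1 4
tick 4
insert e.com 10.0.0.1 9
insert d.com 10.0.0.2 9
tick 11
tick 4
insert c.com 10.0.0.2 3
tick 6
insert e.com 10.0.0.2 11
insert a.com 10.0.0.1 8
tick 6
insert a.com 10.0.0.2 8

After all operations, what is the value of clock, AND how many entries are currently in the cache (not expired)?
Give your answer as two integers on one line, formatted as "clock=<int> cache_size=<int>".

Op 1: tick 3 -> clock=3.
Op 2: insert e.com -> 10.0.0.1 (expiry=3+4=7). clock=3
Op 3: tick 4 -> clock=7. purged={e.com}
Op 4: insert e.com -> 10.0.0.1 (expiry=7+9=16). clock=7
Op 5: insert d.com -> 10.0.0.2 (expiry=7+9=16). clock=7
Op 6: tick 11 -> clock=18. purged={d.com,e.com}
Op 7: tick 4 -> clock=22.
Op 8: insert c.com -> 10.0.0.2 (expiry=22+3=25). clock=22
Op 9: tick 6 -> clock=28. purged={c.com}
Op 10: insert e.com -> 10.0.0.2 (expiry=28+11=39). clock=28
Op 11: insert a.com -> 10.0.0.1 (expiry=28+8=36). clock=28
Op 12: tick 6 -> clock=34.
Op 13: insert a.com -> 10.0.0.2 (expiry=34+8=42). clock=34
Final clock = 34
Final cache (unexpired): {a.com,e.com} -> size=2

Answer: clock=34 cache_size=2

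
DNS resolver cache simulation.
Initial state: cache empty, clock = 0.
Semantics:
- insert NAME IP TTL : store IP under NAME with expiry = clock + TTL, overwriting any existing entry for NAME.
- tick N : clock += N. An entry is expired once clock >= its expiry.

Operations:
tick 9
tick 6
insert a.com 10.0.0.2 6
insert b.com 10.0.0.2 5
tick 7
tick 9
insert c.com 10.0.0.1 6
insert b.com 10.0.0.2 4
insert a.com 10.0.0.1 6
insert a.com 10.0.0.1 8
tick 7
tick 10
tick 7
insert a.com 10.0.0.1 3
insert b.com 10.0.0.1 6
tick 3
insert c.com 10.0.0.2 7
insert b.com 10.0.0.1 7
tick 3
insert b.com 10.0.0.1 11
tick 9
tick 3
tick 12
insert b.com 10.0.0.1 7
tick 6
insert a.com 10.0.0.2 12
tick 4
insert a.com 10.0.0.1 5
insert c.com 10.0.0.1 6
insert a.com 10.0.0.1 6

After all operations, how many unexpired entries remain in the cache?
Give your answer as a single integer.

Answer: 2

Derivation:
Op 1: tick 9 -> clock=9.
Op 2: tick 6 -> clock=15.
Op 3: insert a.com -> 10.0.0.2 (expiry=15+6=21). clock=15
Op 4: insert b.com -> 10.0.0.2 (expiry=15+5=20). clock=15
Op 5: tick 7 -> clock=22. purged={a.com,b.com}
Op 6: tick 9 -> clock=31.
Op 7: insert c.com -> 10.0.0.1 (expiry=31+6=37). clock=31
Op 8: insert b.com -> 10.0.0.2 (expiry=31+4=35). clock=31
Op 9: insert a.com -> 10.0.0.1 (expiry=31+6=37). clock=31
Op 10: insert a.com -> 10.0.0.1 (expiry=31+8=39). clock=31
Op 11: tick 7 -> clock=38. purged={b.com,c.com}
Op 12: tick 10 -> clock=48. purged={a.com}
Op 13: tick 7 -> clock=55.
Op 14: insert a.com -> 10.0.0.1 (expiry=55+3=58). clock=55
Op 15: insert b.com -> 10.0.0.1 (expiry=55+6=61). clock=55
Op 16: tick 3 -> clock=58. purged={a.com}
Op 17: insert c.com -> 10.0.0.2 (expiry=58+7=65). clock=58
Op 18: insert b.com -> 10.0.0.1 (expiry=58+7=65). clock=58
Op 19: tick 3 -> clock=61.
Op 20: insert b.com -> 10.0.0.1 (expiry=61+11=72). clock=61
Op 21: tick 9 -> clock=70. purged={c.com}
Op 22: tick 3 -> clock=73. purged={b.com}
Op 23: tick 12 -> clock=85.
Op 24: insert b.com -> 10.0.0.1 (expiry=85+7=92). clock=85
Op 25: tick 6 -> clock=91.
Op 26: insert a.com -> 10.0.0.2 (expiry=91+12=103). clock=91
Op 27: tick 4 -> clock=95. purged={b.com}
Op 28: insert a.com -> 10.0.0.1 (expiry=95+5=100). clock=95
Op 29: insert c.com -> 10.0.0.1 (expiry=95+6=101). clock=95
Op 30: insert a.com -> 10.0.0.1 (expiry=95+6=101). clock=95
Final cache (unexpired): {a.com,c.com} -> size=2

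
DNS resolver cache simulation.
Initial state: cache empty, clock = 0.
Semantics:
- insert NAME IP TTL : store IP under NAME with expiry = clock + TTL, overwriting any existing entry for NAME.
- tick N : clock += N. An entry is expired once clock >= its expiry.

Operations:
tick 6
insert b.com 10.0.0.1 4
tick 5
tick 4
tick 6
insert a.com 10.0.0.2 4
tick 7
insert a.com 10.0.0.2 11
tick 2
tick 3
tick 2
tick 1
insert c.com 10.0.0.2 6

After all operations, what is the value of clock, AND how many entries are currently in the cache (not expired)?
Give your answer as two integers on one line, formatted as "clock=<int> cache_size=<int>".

Op 1: tick 6 -> clock=6.
Op 2: insert b.com -> 10.0.0.1 (expiry=6+4=10). clock=6
Op 3: tick 5 -> clock=11. purged={b.com}
Op 4: tick 4 -> clock=15.
Op 5: tick 6 -> clock=21.
Op 6: insert a.com -> 10.0.0.2 (expiry=21+4=25). clock=21
Op 7: tick 7 -> clock=28. purged={a.com}
Op 8: insert a.com -> 10.0.0.2 (expiry=28+11=39). clock=28
Op 9: tick 2 -> clock=30.
Op 10: tick 3 -> clock=33.
Op 11: tick 2 -> clock=35.
Op 12: tick 1 -> clock=36.
Op 13: insert c.com -> 10.0.0.2 (expiry=36+6=42). clock=36
Final clock = 36
Final cache (unexpired): {a.com,c.com} -> size=2

Answer: clock=36 cache_size=2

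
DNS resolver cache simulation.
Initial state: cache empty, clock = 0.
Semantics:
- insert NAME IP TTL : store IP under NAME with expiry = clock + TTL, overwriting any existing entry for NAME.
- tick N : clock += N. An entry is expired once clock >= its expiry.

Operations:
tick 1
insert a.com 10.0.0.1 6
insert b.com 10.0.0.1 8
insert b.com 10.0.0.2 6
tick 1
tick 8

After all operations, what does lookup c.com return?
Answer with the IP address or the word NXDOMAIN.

Op 1: tick 1 -> clock=1.
Op 2: insert a.com -> 10.0.0.1 (expiry=1+6=7). clock=1
Op 3: insert b.com -> 10.0.0.1 (expiry=1+8=9). clock=1
Op 4: insert b.com -> 10.0.0.2 (expiry=1+6=7). clock=1
Op 5: tick 1 -> clock=2.
Op 6: tick 8 -> clock=10. purged={a.com,b.com}
lookup c.com: not in cache (expired or never inserted)

Answer: NXDOMAIN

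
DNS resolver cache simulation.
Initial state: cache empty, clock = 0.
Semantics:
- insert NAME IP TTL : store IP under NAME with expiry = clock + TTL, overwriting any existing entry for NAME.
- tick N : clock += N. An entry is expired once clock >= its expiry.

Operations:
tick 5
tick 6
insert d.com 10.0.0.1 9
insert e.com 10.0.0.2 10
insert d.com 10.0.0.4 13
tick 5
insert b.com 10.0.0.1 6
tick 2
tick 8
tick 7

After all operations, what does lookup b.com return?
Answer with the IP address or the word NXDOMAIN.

Op 1: tick 5 -> clock=5.
Op 2: tick 6 -> clock=11.
Op 3: insert d.com -> 10.0.0.1 (expiry=11+9=20). clock=11
Op 4: insert e.com -> 10.0.0.2 (expiry=11+10=21). clock=11
Op 5: insert d.com -> 10.0.0.4 (expiry=11+13=24). clock=11
Op 6: tick 5 -> clock=16.
Op 7: insert b.com -> 10.0.0.1 (expiry=16+6=22). clock=16
Op 8: tick 2 -> clock=18.
Op 9: tick 8 -> clock=26. purged={b.com,d.com,e.com}
Op 10: tick 7 -> clock=33.
lookup b.com: not in cache (expired or never inserted)

Answer: NXDOMAIN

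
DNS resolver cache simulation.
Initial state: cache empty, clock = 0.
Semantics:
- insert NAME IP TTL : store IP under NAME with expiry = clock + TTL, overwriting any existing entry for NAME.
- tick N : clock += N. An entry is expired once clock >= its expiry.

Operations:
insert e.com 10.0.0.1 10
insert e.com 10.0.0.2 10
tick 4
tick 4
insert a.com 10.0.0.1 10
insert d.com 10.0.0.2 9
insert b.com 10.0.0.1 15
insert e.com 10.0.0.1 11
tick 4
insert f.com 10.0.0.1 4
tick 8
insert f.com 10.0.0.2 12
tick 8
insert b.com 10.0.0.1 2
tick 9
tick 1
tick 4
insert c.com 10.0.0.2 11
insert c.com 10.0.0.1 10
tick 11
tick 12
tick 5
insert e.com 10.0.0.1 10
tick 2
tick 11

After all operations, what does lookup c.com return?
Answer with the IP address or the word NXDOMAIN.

Op 1: insert e.com -> 10.0.0.1 (expiry=0+10=10). clock=0
Op 2: insert e.com -> 10.0.0.2 (expiry=0+10=10). clock=0
Op 3: tick 4 -> clock=4.
Op 4: tick 4 -> clock=8.
Op 5: insert a.com -> 10.0.0.1 (expiry=8+10=18). clock=8
Op 6: insert d.com -> 10.0.0.2 (expiry=8+9=17). clock=8
Op 7: insert b.com -> 10.0.0.1 (expiry=8+15=23). clock=8
Op 8: insert e.com -> 10.0.0.1 (expiry=8+11=19). clock=8
Op 9: tick 4 -> clock=12.
Op 10: insert f.com -> 10.0.0.1 (expiry=12+4=16). clock=12
Op 11: tick 8 -> clock=20. purged={a.com,d.com,e.com,f.com}
Op 12: insert f.com -> 10.0.0.2 (expiry=20+12=32). clock=20
Op 13: tick 8 -> clock=28. purged={b.com}
Op 14: insert b.com -> 10.0.0.1 (expiry=28+2=30). clock=28
Op 15: tick 9 -> clock=37. purged={b.com,f.com}
Op 16: tick 1 -> clock=38.
Op 17: tick 4 -> clock=42.
Op 18: insert c.com -> 10.0.0.2 (expiry=42+11=53). clock=42
Op 19: insert c.com -> 10.0.0.1 (expiry=42+10=52). clock=42
Op 20: tick 11 -> clock=53. purged={c.com}
Op 21: tick 12 -> clock=65.
Op 22: tick 5 -> clock=70.
Op 23: insert e.com -> 10.0.0.1 (expiry=70+10=80). clock=70
Op 24: tick 2 -> clock=72.
Op 25: tick 11 -> clock=83. purged={e.com}
lookup c.com: not in cache (expired or never inserted)

Answer: NXDOMAIN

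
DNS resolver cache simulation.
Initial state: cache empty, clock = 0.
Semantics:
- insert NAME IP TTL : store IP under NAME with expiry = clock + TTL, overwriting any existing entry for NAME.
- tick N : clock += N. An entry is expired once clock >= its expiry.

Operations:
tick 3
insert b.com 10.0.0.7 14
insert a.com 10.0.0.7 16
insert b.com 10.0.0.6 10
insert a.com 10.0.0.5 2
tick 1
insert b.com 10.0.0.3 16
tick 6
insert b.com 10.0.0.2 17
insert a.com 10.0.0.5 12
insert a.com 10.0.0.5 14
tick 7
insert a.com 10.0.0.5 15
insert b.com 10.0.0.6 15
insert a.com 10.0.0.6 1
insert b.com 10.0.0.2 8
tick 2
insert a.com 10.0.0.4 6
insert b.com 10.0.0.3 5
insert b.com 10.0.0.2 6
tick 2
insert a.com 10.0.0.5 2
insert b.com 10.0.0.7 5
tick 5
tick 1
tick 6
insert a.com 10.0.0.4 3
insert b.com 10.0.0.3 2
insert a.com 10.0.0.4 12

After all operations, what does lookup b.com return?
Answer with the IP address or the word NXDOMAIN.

Answer: 10.0.0.3

Derivation:
Op 1: tick 3 -> clock=3.
Op 2: insert b.com -> 10.0.0.7 (expiry=3+14=17). clock=3
Op 3: insert a.com -> 10.0.0.7 (expiry=3+16=19). clock=3
Op 4: insert b.com -> 10.0.0.6 (expiry=3+10=13). clock=3
Op 5: insert a.com -> 10.0.0.5 (expiry=3+2=5). clock=3
Op 6: tick 1 -> clock=4.
Op 7: insert b.com -> 10.0.0.3 (expiry=4+16=20). clock=4
Op 8: tick 6 -> clock=10. purged={a.com}
Op 9: insert b.com -> 10.0.0.2 (expiry=10+17=27). clock=10
Op 10: insert a.com -> 10.0.0.5 (expiry=10+12=22). clock=10
Op 11: insert a.com -> 10.0.0.5 (expiry=10+14=24). clock=10
Op 12: tick 7 -> clock=17.
Op 13: insert a.com -> 10.0.0.5 (expiry=17+15=32). clock=17
Op 14: insert b.com -> 10.0.0.6 (expiry=17+15=32). clock=17
Op 15: insert a.com -> 10.0.0.6 (expiry=17+1=18). clock=17
Op 16: insert b.com -> 10.0.0.2 (expiry=17+8=25). clock=17
Op 17: tick 2 -> clock=19. purged={a.com}
Op 18: insert a.com -> 10.0.0.4 (expiry=19+6=25). clock=19
Op 19: insert b.com -> 10.0.0.3 (expiry=19+5=24). clock=19
Op 20: insert b.com -> 10.0.0.2 (expiry=19+6=25). clock=19
Op 21: tick 2 -> clock=21.
Op 22: insert a.com -> 10.0.0.5 (expiry=21+2=23). clock=21
Op 23: insert b.com -> 10.0.0.7 (expiry=21+5=26). clock=21
Op 24: tick 5 -> clock=26. purged={a.com,b.com}
Op 25: tick 1 -> clock=27.
Op 26: tick 6 -> clock=33.
Op 27: insert a.com -> 10.0.0.4 (expiry=33+3=36). clock=33
Op 28: insert b.com -> 10.0.0.3 (expiry=33+2=35). clock=33
Op 29: insert a.com -> 10.0.0.4 (expiry=33+12=45). clock=33
lookup b.com: present, ip=10.0.0.3 expiry=35 > clock=33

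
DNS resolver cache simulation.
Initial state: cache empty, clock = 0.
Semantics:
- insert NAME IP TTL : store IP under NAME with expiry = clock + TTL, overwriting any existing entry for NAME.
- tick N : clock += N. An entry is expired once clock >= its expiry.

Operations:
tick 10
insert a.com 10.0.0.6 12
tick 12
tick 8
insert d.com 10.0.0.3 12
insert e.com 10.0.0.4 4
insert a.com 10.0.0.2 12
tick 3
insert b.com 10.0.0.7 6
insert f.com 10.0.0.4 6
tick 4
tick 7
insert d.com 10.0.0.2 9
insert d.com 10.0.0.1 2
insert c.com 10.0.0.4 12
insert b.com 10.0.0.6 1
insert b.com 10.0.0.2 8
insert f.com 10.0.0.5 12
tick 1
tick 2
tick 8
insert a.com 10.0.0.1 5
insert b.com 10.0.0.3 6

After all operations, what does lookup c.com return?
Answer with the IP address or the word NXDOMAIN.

Op 1: tick 10 -> clock=10.
Op 2: insert a.com -> 10.0.0.6 (expiry=10+12=22). clock=10
Op 3: tick 12 -> clock=22. purged={a.com}
Op 4: tick 8 -> clock=30.
Op 5: insert d.com -> 10.0.0.3 (expiry=30+12=42). clock=30
Op 6: insert e.com -> 10.0.0.4 (expiry=30+4=34). clock=30
Op 7: insert a.com -> 10.0.0.2 (expiry=30+12=42). clock=30
Op 8: tick 3 -> clock=33.
Op 9: insert b.com -> 10.0.0.7 (expiry=33+6=39). clock=33
Op 10: insert f.com -> 10.0.0.4 (expiry=33+6=39). clock=33
Op 11: tick 4 -> clock=37. purged={e.com}
Op 12: tick 7 -> clock=44. purged={a.com,b.com,d.com,f.com}
Op 13: insert d.com -> 10.0.0.2 (expiry=44+9=53). clock=44
Op 14: insert d.com -> 10.0.0.1 (expiry=44+2=46). clock=44
Op 15: insert c.com -> 10.0.0.4 (expiry=44+12=56). clock=44
Op 16: insert b.com -> 10.0.0.6 (expiry=44+1=45). clock=44
Op 17: insert b.com -> 10.0.0.2 (expiry=44+8=52). clock=44
Op 18: insert f.com -> 10.0.0.5 (expiry=44+12=56). clock=44
Op 19: tick 1 -> clock=45.
Op 20: tick 2 -> clock=47. purged={d.com}
Op 21: tick 8 -> clock=55. purged={b.com}
Op 22: insert a.com -> 10.0.0.1 (expiry=55+5=60). clock=55
Op 23: insert b.com -> 10.0.0.3 (expiry=55+6=61). clock=55
lookup c.com: present, ip=10.0.0.4 expiry=56 > clock=55

Answer: 10.0.0.4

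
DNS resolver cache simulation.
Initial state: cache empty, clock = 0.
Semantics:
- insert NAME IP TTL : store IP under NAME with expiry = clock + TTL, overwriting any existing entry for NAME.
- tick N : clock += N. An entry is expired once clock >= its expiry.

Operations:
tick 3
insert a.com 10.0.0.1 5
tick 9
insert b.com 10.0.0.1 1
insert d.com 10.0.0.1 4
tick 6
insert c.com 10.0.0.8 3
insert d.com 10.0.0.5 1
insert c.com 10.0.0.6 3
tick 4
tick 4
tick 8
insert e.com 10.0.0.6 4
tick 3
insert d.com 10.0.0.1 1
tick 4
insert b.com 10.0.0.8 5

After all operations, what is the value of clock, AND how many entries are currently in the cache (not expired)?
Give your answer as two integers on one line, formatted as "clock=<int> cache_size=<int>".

Op 1: tick 3 -> clock=3.
Op 2: insert a.com -> 10.0.0.1 (expiry=3+5=8). clock=3
Op 3: tick 9 -> clock=12. purged={a.com}
Op 4: insert b.com -> 10.0.0.1 (expiry=12+1=13). clock=12
Op 5: insert d.com -> 10.0.0.1 (expiry=12+4=16). clock=12
Op 6: tick 6 -> clock=18. purged={b.com,d.com}
Op 7: insert c.com -> 10.0.0.8 (expiry=18+3=21). clock=18
Op 8: insert d.com -> 10.0.0.5 (expiry=18+1=19). clock=18
Op 9: insert c.com -> 10.0.0.6 (expiry=18+3=21). clock=18
Op 10: tick 4 -> clock=22. purged={c.com,d.com}
Op 11: tick 4 -> clock=26.
Op 12: tick 8 -> clock=34.
Op 13: insert e.com -> 10.0.0.6 (expiry=34+4=38). clock=34
Op 14: tick 3 -> clock=37.
Op 15: insert d.com -> 10.0.0.1 (expiry=37+1=38). clock=37
Op 16: tick 4 -> clock=41. purged={d.com,e.com}
Op 17: insert b.com -> 10.0.0.8 (expiry=41+5=46). clock=41
Final clock = 41
Final cache (unexpired): {b.com} -> size=1

Answer: clock=41 cache_size=1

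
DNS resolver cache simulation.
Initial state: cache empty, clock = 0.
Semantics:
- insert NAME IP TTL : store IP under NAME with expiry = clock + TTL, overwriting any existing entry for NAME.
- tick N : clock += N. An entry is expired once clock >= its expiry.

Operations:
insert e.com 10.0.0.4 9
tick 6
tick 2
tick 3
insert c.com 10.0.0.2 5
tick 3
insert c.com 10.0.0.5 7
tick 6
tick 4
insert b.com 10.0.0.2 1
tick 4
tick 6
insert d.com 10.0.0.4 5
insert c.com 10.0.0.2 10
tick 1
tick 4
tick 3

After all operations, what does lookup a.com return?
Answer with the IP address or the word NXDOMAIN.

Answer: NXDOMAIN

Derivation:
Op 1: insert e.com -> 10.0.0.4 (expiry=0+9=9). clock=0
Op 2: tick 6 -> clock=6.
Op 3: tick 2 -> clock=8.
Op 4: tick 3 -> clock=11. purged={e.com}
Op 5: insert c.com -> 10.0.0.2 (expiry=11+5=16). clock=11
Op 6: tick 3 -> clock=14.
Op 7: insert c.com -> 10.0.0.5 (expiry=14+7=21). clock=14
Op 8: tick 6 -> clock=20.
Op 9: tick 4 -> clock=24. purged={c.com}
Op 10: insert b.com -> 10.0.0.2 (expiry=24+1=25). clock=24
Op 11: tick 4 -> clock=28. purged={b.com}
Op 12: tick 6 -> clock=34.
Op 13: insert d.com -> 10.0.0.4 (expiry=34+5=39). clock=34
Op 14: insert c.com -> 10.0.0.2 (expiry=34+10=44). clock=34
Op 15: tick 1 -> clock=35.
Op 16: tick 4 -> clock=39. purged={d.com}
Op 17: tick 3 -> clock=42.
lookup a.com: not in cache (expired or never inserted)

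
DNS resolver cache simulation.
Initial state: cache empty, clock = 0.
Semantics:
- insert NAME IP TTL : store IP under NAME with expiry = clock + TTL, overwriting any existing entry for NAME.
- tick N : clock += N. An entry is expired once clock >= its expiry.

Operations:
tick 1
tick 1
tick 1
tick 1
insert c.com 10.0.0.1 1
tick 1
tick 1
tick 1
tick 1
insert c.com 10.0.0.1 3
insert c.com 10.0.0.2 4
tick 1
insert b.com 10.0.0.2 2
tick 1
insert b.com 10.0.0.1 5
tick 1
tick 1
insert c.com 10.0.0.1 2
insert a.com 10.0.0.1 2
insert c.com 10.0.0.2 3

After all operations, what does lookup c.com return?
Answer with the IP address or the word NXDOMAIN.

Answer: 10.0.0.2

Derivation:
Op 1: tick 1 -> clock=1.
Op 2: tick 1 -> clock=2.
Op 3: tick 1 -> clock=3.
Op 4: tick 1 -> clock=4.
Op 5: insert c.com -> 10.0.0.1 (expiry=4+1=5). clock=4
Op 6: tick 1 -> clock=5. purged={c.com}
Op 7: tick 1 -> clock=6.
Op 8: tick 1 -> clock=7.
Op 9: tick 1 -> clock=8.
Op 10: insert c.com -> 10.0.0.1 (expiry=8+3=11). clock=8
Op 11: insert c.com -> 10.0.0.2 (expiry=8+4=12). clock=8
Op 12: tick 1 -> clock=9.
Op 13: insert b.com -> 10.0.0.2 (expiry=9+2=11). clock=9
Op 14: tick 1 -> clock=10.
Op 15: insert b.com -> 10.0.0.1 (expiry=10+5=15). clock=10
Op 16: tick 1 -> clock=11.
Op 17: tick 1 -> clock=12. purged={c.com}
Op 18: insert c.com -> 10.0.0.1 (expiry=12+2=14). clock=12
Op 19: insert a.com -> 10.0.0.1 (expiry=12+2=14). clock=12
Op 20: insert c.com -> 10.0.0.2 (expiry=12+3=15). clock=12
lookup c.com: present, ip=10.0.0.2 expiry=15 > clock=12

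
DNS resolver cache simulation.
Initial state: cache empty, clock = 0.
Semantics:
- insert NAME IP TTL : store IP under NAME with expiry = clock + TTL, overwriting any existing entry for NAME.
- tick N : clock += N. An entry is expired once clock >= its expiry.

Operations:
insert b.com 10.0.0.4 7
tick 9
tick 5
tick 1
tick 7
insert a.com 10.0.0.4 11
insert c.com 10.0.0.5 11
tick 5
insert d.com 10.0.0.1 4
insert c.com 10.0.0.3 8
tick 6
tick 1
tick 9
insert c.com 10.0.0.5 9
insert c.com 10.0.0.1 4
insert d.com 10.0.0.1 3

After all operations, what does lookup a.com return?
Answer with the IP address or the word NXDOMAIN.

Answer: NXDOMAIN

Derivation:
Op 1: insert b.com -> 10.0.0.4 (expiry=0+7=7). clock=0
Op 2: tick 9 -> clock=9. purged={b.com}
Op 3: tick 5 -> clock=14.
Op 4: tick 1 -> clock=15.
Op 5: tick 7 -> clock=22.
Op 6: insert a.com -> 10.0.0.4 (expiry=22+11=33). clock=22
Op 7: insert c.com -> 10.0.0.5 (expiry=22+11=33). clock=22
Op 8: tick 5 -> clock=27.
Op 9: insert d.com -> 10.0.0.1 (expiry=27+4=31). clock=27
Op 10: insert c.com -> 10.0.0.3 (expiry=27+8=35). clock=27
Op 11: tick 6 -> clock=33. purged={a.com,d.com}
Op 12: tick 1 -> clock=34.
Op 13: tick 9 -> clock=43. purged={c.com}
Op 14: insert c.com -> 10.0.0.5 (expiry=43+9=52). clock=43
Op 15: insert c.com -> 10.0.0.1 (expiry=43+4=47). clock=43
Op 16: insert d.com -> 10.0.0.1 (expiry=43+3=46). clock=43
lookup a.com: not in cache (expired or never inserted)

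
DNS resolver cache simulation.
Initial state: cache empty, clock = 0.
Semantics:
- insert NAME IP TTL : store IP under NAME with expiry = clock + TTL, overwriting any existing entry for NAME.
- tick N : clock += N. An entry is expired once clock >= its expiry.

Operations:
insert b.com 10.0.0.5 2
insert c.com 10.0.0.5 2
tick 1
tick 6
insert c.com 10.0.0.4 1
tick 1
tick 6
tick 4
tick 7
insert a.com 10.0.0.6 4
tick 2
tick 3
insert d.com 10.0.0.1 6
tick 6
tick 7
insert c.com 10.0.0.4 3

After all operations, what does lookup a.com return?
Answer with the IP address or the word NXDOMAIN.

Answer: NXDOMAIN

Derivation:
Op 1: insert b.com -> 10.0.0.5 (expiry=0+2=2). clock=0
Op 2: insert c.com -> 10.0.0.5 (expiry=0+2=2). clock=0
Op 3: tick 1 -> clock=1.
Op 4: tick 6 -> clock=7. purged={b.com,c.com}
Op 5: insert c.com -> 10.0.0.4 (expiry=7+1=8). clock=7
Op 6: tick 1 -> clock=8. purged={c.com}
Op 7: tick 6 -> clock=14.
Op 8: tick 4 -> clock=18.
Op 9: tick 7 -> clock=25.
Op 10: insert a.com -> 10.0.0.6 (expiry=25+4=29). clock=25
Op 11: tick 2 -> clock=27.
Op 12: tick 3 -> clock=30. purged={a.com}
Op 13: insert d.com -> 10.0.0.1 (expiry=30+6=36). clock=30
Op 14: tick 6 -> clock=36. purged={d.com}
Op 15: tick 7 -> clock=43.
Op 16: insert c.com -> 10.0.0.4 (expiry=43+3=46). clock=43
lookup a.com: not in cache (expired or never inserted)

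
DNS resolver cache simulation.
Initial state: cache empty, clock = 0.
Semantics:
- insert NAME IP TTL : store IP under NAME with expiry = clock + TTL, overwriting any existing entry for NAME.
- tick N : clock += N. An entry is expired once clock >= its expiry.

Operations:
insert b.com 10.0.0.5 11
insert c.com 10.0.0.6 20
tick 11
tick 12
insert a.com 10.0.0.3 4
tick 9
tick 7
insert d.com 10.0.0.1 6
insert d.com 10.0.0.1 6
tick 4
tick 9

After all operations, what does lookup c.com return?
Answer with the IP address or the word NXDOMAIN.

Answer: NXDOMAIN

Derivation:
Op 1: insert b.com -> 10.0.0.5 (expiry=0+11=11). clock=0
Op 2: insert c.com -> 10.0.0.6 (expiry=0+20=20). clock=0
Op 3: tick 11 -> clock=11. purged={b.com}
Op 4: tick 12 -> clock=23. purged={c.com}
Op 5: insert a.com -> 10.0.0.3 (expiry=23+4=27). clock=23
Op 6: tick 9 -> clock=32. purged={a.com}
Op 7: tick 7 -> clock=39.
Op 8: insert d.com -> 10.0.0.1 (expiry=39+6=45). clock=39
Op 9: insert d.com -> 10.0.0.1 (expiry=39+6=45). clock=39
Op 10: tick 4 -> clock=43.
Op 11: tick 9 -> clock=52. purged={d.com}
lookup c.com: not in cache (expired or never inserted)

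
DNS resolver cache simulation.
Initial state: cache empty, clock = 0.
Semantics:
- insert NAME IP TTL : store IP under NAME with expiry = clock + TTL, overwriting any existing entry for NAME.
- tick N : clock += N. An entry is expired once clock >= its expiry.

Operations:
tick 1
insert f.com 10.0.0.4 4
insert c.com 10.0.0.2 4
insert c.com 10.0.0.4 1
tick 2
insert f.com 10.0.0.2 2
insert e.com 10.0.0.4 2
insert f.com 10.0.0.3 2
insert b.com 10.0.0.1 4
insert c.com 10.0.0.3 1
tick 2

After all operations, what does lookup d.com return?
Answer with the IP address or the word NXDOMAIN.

Answer: NXDOMAIN

Derivation:
Op 1: tick 1 -> clock=1.
Op 2: insert f.com -> 10.0.0.4 (expiry=1+4=5). clock=1
Op 3: insert c.com -> 10.0.0.2 (expiry=1+4=5). clock=1
Op 4: insert c.com -> 10.0.0.4 (expiry=1+1=2). clock=1
Op 5: tick 2 -> clock=3. purged={c.com}
Op 6: insert f.com -> 10.0.0.2 (expiry=3+2=5). clock=3
Op 7: insert e.com -> 10.0.0.4 (expiry=3+2=5). clock=3
Op 8: insert f.com -> 10.0.0.3 (expiry=3+2=5). clock=3
Op 9: insert b.com -> 10.0.0.1 (expiry=3+4=7). clock=3
Op 10: insert c.com -> 10.0.0.3 (expiry=3+1=4). clock=3
Op 11: tick 2 -> clock=5. purged={c.com,e.com,f.com}
lookup d.com: not in cache (expired or never inserted)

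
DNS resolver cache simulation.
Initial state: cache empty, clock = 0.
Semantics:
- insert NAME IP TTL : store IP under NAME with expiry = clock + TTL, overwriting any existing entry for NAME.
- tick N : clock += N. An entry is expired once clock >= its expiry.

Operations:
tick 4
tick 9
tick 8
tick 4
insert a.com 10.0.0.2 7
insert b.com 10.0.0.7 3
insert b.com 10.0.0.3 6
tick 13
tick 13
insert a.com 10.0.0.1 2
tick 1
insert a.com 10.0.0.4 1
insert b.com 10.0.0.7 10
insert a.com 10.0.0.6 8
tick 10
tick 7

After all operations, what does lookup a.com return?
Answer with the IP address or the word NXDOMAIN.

Op 1: tick 4 -> clock=4.
Op 2: tick 9 -> clock=13.
Op 3: tick 8 -> clock=21.
Op 4: tick 4 -> clock=25.
Op 5: insert a.com -> 10.0.0.2 (expiry=25+7=32). clock=25
Op 6: insert b.com -> 10.0.0.7 (expiry=25+3=28). clock=25
Op 7: insert b.com -> 10.0.0.3 (expiry=25+6=31). clock=25
Op 8: tick 13 -> clock=38. purged={a.com,b.com}
Op 9: tick 13 -> clock=51.
Op 10: insert a.com -> 10.0.0.1 (expiry=51+2=53). clock=51
Op 11: tick 1 -> clock=52.
Op 12: insert a.com -> 10.0.0.4 (expiry=52+1=53). clock=52
Op 13: insert b.com -> 10.0.0.7 (expiry=52+10=62). clock=52
Op 14: insert a.com -> 10.0.0.6 (expiry=52+8=60). clock=52
Op 15: tick 10 -> clock=62. purged={a.com,b.com}
Op 16: tick 7 -> clock=69.
lookup a.com: not in cache (expired or never inserted)

Answer: NXDOMAIN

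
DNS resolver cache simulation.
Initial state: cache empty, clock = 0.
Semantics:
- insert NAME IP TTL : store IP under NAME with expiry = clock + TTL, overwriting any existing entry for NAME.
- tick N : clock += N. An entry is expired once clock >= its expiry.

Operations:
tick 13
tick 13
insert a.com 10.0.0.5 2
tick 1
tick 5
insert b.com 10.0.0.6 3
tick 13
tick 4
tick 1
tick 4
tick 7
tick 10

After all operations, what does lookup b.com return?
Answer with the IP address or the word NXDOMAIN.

Op 1: tick 13 -> clock=13.
Op 2: tick 13 -> clock=26.
Op 3: insert a.com -> 10.0.0.5 (expiry=26+2=28). clock=26
Op 4: tick 1 -> clock=27.
Op 5: tick 5 -> clock=32. purged={a.com}
Op 6: insert b.com -> 10.0.0.6 (expiry=32+3=35). clock=32
Op 7: tick 13 -> clock=45. purged={b.com}
Op 8: tick 4 -> clock=49.
Op 9: tick 1 -> clock=50.
Op 10: tick 4 -> clock=54.
Op 11: tick 7 -> clock=61.
Op 12: tick 10 -> clock=71.
lookup b.com: not in cache (expired or never inserted)

Answer: NXDOMAIN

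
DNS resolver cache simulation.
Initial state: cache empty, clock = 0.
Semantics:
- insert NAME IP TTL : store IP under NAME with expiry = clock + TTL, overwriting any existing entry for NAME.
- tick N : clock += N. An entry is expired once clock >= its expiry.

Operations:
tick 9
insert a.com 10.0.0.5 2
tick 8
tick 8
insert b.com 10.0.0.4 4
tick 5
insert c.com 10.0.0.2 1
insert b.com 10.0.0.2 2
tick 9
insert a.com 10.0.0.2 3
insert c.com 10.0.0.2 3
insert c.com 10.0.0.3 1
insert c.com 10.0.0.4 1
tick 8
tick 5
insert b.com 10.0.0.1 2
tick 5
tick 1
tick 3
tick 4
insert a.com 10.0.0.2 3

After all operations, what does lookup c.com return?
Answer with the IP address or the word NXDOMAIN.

Op 1: tick 9 -> clock=9.
Op 2: insert a.com -> 10.0.0.5 (expiry=9+2=11). clock=9
Op 3: tick 8 -> clock=17. purged={a.com}
Op 4: tick 8 -> clock=25.
Op 5: insert b.com -> 10.0.0.4 (expiry=25+4=29). clock=25
Op 6: tick 5 -> clock=30. purged={b.com}
Op 7: insert c.com -> 10.0.0.2 (expiry=30+1=31). clock=30
Op 8: insert b.com -> 10.0.0.2 (expiry=30+2=32). clock=30
Op 9: tick 9 -> clock=39. purged={b.com,c.com}
Op 10: insert a.com -> 10.0.0.2 (expiry=39+3=42). clock=39
Op 11: insert c.com -> 10.0.0.2 (expiry=39+3=42). clock=39
Op 12: insert c.com -> 10.0.0.3 (expiry=39+1=40). clock=39
Op 13: insert c.com -> 10.0.0.4 (expiry=39+1=40). clock=39
Op 14: tick 8 -> clock=47. purged={a.com,c.com}
Op 15: tick 5 -> clock=52.
Op 16: insert b.com -> 10.0.0.1 (expiry=52+2=54). clock=52
Op 17: tick 5 -> clock=57. purged={b.com}
Op 18: tick 1 -> clock=58.
Op 19: tick 3 -> clock=61.
Op 20: tick 4 -> clock=65.
Op 21: insert a.com -> 10.0.0.2 (expiry=65+3=68). clock=65
lookup c.com: not in cache (expired or never inserted)

Answer: NXDOMAIN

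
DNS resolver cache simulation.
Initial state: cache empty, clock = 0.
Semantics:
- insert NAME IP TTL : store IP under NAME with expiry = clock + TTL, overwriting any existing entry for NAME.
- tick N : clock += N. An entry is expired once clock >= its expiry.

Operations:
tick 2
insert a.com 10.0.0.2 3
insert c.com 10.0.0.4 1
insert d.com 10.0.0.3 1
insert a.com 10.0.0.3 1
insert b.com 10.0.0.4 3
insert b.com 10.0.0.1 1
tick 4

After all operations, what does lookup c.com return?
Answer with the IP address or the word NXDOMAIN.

Answer: NXDOMAIN

Derivation:
Op 1: tick 2 -> clock=2.
Op 2: insert a.com -> 10.0.0.2 (expiry=2+3=5). clock=2
Op 3: insert c.com -> 10.0.0.4 (expiry=2+1=3). clock=2
Op 4: insert d.com -> 10.0.0.3 (expiry=2+1=3). clock=2
Op 5: insert a.com -> 10.0.0.3 (expiry=2+1=3). clock=2
Op 6: insert b.com -> 10.0.0.4 (expiry=2+3=5). clock=2
Op 7: insert b.com -> 10.0.0.1 (expiry=2+1=3). clock=2
Op 8: tick 4 -> clock=6. purged={a.com,b.com,c.com,d.com}
lookup c.com: not in cache (expired or never inserted)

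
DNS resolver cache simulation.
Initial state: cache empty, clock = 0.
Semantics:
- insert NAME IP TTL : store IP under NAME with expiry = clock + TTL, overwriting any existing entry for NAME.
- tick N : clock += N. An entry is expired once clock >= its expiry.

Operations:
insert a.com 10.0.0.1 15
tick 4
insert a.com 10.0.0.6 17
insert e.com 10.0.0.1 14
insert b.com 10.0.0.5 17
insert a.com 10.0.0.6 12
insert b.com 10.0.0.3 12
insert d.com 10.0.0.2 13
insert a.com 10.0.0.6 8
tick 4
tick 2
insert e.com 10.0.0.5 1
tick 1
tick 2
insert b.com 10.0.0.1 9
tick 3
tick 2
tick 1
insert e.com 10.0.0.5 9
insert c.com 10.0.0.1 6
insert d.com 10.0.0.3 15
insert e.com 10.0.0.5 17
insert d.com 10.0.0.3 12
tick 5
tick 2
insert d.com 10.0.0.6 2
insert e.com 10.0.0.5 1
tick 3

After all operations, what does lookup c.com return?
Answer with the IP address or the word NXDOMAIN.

Answer: NXDOMAIN

Derivation:
Op 1: insert a.com -> 10.0.0.1 (expiry=0+15=15). clock=0
Op 2: tick 4 -> clock=4.
Op 3: insert a.com -> 10.0.0.6 (expiry=4+17=21). clock=4
Op 4: insert e.com -> 10.0.0.1 (expiry=4+14=18). clock=4
Op 5: insert b.com -> 10.0.0.5 (expiry=4+17=21). clock=4
Op 6: insert a.com -> 10.0.0.6 (expiry=4+12=16). clock=4
Op 7: insert b.com -> 10.0.0.3 (expiry=4+12=16). clock=4
Op 8: insert d.com -> 10.0.0.2 (expiry=4+13=17). clock=4
Op 9: insert a.com -> 10.0.0.6 (expiry=4+8=12). clock=4
Op 10: tick 4 -> clock=8.
Op 11: tick 2 -> clock=10.
Op 12: insert e.com -> 10.0.0.5 (expiry=10+1=11). clock=10
Op 13: tick 1 -> clock=11. purged={e.com}
Op 14: tick 2 -> clock=13. purged={a.com}
Op 15: insert b.com -> 10.0.0.1 (expiry=13+9=22). clock=13
Op 16: tick 3 -> clock=16.
Op 17: tick 2 -> clock=18. purged={d.com}
Op 18: tick 1 -> clock=19.
Op 19: insert e.com -> 10.0.0.5 (expiry=19+9=28). clock=19
Op 20: insert c.com -> 10.0.0.1 (expiry=19+6=25). clock=19
Op 21: insert d.com -> 10.0.0.3 (expiry=19+15=34). clock=19
Op 22: insert e.com -> 10.0.0.5 (expiry=19+17=36). clock=19
Op 23: insert d.com -> 10.0.0.3 (expiry=19+12=31). clock=19
Op 24: tick 5 -> clock=24. purged={b.com}
Op 25: tick 2 -> clock=26. purged={c.com}
Op 26: insert d.com -> 10.0.0.6 (expiry=26+2=28). clock=26
Op 27: insert e.com -> 10.0.0.5 (expiry=26+1=27). clock=26
Op 28: tick 3 -> clock=29. purged={d.com,e.com}
lookup c.com: not in cache (expired or never inserted)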